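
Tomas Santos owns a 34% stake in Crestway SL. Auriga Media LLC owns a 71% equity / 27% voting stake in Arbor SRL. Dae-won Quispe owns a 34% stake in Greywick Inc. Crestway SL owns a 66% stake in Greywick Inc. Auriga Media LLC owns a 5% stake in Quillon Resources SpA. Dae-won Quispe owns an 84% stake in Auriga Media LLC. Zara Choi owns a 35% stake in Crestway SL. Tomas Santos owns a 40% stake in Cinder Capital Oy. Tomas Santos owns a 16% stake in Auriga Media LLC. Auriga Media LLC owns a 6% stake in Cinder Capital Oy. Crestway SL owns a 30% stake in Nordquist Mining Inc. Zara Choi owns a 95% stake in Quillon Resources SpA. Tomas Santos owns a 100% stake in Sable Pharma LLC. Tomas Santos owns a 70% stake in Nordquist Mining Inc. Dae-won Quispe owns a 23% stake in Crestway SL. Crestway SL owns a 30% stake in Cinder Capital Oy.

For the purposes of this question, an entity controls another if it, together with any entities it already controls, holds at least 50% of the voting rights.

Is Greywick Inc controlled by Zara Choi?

Zara holds 95% of Quillon, so Zara controls Quillon.
Neither Zara nor any entity Zara controls holds any voting interest in Greywick.
So Zara does not control Greywick.

No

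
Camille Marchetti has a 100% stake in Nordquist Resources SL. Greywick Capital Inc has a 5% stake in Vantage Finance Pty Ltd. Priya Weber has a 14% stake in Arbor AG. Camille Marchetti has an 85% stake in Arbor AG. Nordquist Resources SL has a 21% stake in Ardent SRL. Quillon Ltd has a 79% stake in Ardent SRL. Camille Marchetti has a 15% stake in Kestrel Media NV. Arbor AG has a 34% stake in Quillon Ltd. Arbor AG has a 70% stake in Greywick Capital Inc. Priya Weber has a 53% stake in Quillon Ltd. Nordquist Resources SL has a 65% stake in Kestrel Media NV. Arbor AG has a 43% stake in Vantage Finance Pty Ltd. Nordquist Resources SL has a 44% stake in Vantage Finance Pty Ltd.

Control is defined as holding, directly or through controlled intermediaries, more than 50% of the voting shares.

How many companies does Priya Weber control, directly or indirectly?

2

Priya holds 53% of Quillon, so Priya controls Quillon.
Quillon holds 79% of Ardent, so Priya controls Ardent.
No other company's threshold is met.
Priya controls 2 companies.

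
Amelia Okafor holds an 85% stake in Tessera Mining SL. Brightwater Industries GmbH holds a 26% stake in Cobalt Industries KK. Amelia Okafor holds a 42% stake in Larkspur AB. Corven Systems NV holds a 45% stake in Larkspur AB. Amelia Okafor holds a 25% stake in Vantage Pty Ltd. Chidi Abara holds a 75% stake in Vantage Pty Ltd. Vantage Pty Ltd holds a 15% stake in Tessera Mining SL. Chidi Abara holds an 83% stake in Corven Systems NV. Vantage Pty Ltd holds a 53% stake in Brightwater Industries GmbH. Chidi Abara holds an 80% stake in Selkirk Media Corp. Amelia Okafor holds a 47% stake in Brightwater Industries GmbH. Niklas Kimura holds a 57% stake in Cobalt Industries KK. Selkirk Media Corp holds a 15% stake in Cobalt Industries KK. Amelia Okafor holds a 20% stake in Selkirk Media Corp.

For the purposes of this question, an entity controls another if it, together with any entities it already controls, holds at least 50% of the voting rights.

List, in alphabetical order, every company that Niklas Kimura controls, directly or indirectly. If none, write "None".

Niklas holds 57% of Cobalt, so Niklas controls Cobalt.
No other company's threshold is met.

Cobalt Industries KK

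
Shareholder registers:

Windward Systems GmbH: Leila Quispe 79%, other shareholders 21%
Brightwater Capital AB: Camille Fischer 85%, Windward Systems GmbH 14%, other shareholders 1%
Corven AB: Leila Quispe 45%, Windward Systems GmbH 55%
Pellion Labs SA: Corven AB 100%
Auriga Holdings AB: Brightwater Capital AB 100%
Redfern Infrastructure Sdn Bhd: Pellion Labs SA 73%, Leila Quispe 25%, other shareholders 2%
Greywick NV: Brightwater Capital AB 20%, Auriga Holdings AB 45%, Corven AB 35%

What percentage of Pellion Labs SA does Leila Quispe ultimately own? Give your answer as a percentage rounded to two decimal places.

88.45%

Leila reaches Pellion along 2 paths.
Via Corven: 45% × 100% = 45%.
Via Windward → Corven: 79% × 55% × 100% = 43.45%.
Total: 45% + 43.45% = 88.45%.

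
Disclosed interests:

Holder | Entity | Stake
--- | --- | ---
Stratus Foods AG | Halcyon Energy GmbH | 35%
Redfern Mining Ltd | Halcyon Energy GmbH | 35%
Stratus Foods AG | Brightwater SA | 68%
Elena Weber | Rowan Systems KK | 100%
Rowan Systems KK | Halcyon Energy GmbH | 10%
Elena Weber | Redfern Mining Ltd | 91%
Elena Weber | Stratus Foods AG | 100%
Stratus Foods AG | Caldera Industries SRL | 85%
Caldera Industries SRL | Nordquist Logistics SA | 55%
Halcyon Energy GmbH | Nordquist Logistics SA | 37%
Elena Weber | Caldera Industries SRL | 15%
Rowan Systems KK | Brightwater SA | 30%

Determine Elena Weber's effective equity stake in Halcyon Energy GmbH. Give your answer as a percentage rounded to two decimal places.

Elena reaches Halcyon along 3 paths.
Via Redfern: 91% × 35% = 31.85%.
Via Stratus: 100% × 35% = 35%.
Via Rowan: 100% × 10% = 10%.
Total: 31.85% + 35% + 10% = 76.85%.

76.85%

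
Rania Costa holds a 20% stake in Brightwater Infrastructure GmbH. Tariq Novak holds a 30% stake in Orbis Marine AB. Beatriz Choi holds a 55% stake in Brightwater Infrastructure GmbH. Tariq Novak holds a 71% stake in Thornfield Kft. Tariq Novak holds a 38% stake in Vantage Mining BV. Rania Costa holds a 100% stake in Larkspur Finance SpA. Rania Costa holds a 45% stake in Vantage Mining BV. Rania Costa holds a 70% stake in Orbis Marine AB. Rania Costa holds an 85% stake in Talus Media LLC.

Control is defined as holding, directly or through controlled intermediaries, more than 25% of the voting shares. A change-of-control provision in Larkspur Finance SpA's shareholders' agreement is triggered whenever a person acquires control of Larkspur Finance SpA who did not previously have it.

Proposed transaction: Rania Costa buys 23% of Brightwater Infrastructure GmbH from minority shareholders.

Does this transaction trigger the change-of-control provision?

The purchase changes only Rania's holdings, so Rania is the only person who could newly come to control Larkspur.
Rania holds 100% of Larkspur, so Rania controls Larkspur.
So Rania already controls Larkspur before the transaction.
After the purchase, Rania's direct stake in Brightwater rises to 20% + 23% = 43%.
Rania controlled Larkspur already, so this is not a new person acquiring control; every other person's position is unchanged or reduced.
No new person acquires control, so the clause is not triggered.

No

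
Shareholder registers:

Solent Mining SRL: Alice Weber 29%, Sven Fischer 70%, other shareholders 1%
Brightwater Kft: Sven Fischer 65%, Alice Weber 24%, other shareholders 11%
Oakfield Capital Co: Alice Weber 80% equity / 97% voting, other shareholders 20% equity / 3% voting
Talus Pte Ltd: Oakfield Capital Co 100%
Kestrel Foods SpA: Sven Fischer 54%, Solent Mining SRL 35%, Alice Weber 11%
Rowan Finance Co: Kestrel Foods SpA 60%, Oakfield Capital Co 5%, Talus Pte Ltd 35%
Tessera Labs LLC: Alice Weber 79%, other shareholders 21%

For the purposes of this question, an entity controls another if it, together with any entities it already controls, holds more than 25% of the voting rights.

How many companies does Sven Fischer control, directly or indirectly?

4

Sven holds 70% of Solent, so Sven controls Solent.
Sven holds 65% of Brightwater, so Sven controls Brightwater.
Sven and Solent together hold 54% + 35% = 89% of Kestrel, so Sven controls Kestrel.
Kestrel holds 60% of Rowan, so Sven controls Rowan.
No other company's threshold is met.
Sven controls 4 companies.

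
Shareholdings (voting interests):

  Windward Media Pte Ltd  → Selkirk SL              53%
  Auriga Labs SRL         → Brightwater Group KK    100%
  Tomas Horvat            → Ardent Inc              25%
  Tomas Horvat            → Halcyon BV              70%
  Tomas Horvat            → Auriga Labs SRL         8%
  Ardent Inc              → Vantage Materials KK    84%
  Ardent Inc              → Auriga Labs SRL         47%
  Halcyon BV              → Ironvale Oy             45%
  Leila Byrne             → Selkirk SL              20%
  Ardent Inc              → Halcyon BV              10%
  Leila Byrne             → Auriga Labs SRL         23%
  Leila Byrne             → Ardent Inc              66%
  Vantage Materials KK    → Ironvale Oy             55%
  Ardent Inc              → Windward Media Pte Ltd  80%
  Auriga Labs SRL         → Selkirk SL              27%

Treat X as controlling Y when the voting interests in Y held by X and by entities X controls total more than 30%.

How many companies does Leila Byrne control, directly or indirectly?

Leila holds 66% of Ardent, so Leila controls Ardent.
Leila and Ardent together hold 23% + 47% = 70% of Auriga, so Leila controls Auriga.
Ardent holds 80% of Windward, so Leila controls Windward.
Ardent holds 84% of Vantage, so Leila controls Vantage.
Windward and Auriga and Leila together hold 53% + 27% + 20% = 100% of Selkirk, so Leila controls Selkirk.
Auriga holds 100% of Brightwater, so Leila controls Brightwater.
Vantage holds 55% of Ironvale, so Leila controls Ironvale.
No other company's threshold is met.
Leila controls 7 companies.

7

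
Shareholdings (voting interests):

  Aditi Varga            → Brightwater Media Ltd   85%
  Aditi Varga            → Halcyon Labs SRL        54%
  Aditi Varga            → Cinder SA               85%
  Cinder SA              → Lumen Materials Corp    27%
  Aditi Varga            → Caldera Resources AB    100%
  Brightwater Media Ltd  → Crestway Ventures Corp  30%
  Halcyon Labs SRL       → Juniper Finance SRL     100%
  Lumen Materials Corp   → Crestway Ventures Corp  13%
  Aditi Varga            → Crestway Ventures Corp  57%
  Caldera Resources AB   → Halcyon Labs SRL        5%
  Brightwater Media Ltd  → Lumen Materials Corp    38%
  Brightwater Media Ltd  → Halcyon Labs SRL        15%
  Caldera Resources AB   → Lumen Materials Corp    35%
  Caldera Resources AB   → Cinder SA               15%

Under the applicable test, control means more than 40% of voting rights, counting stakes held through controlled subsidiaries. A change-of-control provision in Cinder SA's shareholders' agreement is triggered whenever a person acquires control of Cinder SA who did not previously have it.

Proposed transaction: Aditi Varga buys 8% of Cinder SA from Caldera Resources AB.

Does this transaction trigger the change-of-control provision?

No

The purchase adds only to Aditi's holdings (Caldera's stake shrinks), so Aditi is the only person who could newly come to control Cinder.
Aditi holds 100% of Caldera, so Aditi controls Caldera.
Caldera and Aditi together hold 15% + 85% = 100% of Cinder, so Aditi controls Cinder.
So Aditi already controls Cinder before the transaction.
After the purchase, Aditi's direct stake in Cinder rises to 85% + 8% = 93%, and Caldera's stake falls to 7%.
Aditi controlled Cinder already, so this is not a new person acquiring control; every other person's position is unchanged or reduced.
No new person acquires control, so the clause is not triggered.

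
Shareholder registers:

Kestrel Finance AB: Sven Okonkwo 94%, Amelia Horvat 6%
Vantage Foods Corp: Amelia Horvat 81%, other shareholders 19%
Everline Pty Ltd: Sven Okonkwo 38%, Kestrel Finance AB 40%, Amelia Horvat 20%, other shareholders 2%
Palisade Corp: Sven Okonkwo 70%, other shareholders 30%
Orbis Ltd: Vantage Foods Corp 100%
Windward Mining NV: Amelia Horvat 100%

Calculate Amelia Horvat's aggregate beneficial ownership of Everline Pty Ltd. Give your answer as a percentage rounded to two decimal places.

Amelia reaches Everline along 2 paths.
Via Kestrel: 6% × 40% = 2.4%.
Direct stake: 20% = 20%.
Total: 2.4% + 20% = 22.4%.
Rounded: 22.40%.

22.40%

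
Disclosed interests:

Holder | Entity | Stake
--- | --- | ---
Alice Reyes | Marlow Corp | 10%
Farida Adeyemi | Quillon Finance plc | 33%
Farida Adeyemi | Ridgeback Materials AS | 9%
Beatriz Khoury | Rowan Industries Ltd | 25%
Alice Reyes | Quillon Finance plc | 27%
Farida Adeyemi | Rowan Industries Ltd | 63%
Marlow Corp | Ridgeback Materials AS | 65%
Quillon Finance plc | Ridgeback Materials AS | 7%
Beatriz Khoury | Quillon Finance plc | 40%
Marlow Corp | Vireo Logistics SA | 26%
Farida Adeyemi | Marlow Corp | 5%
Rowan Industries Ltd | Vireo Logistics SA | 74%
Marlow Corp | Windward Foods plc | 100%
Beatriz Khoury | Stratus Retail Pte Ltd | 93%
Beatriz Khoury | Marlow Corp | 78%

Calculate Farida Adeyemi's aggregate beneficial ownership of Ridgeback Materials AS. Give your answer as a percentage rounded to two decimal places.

Farida reaches Ridgeback along 3 paths.
Via Quillon: 33% × 7% = 2.31%.
Via Marlow: 5% × 65% = 3.25%.
Direct stake: 9% = 9%.
Total: 2.31% + 3.25% + 9% = 14.56%.

14.56%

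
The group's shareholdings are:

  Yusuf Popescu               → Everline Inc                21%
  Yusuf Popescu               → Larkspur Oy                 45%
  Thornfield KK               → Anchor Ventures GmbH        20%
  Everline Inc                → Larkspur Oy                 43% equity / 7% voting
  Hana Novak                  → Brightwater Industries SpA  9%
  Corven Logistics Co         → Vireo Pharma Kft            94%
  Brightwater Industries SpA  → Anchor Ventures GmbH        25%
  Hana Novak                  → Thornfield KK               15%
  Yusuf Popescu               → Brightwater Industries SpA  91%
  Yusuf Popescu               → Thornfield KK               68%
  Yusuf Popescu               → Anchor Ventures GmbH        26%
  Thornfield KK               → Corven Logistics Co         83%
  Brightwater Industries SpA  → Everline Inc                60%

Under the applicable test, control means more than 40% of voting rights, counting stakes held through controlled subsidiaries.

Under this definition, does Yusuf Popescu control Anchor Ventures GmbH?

Yes

Yusuf holds 68% of Thornfield, so Yusuf controls Thornfield.
Yusuf holds 91% of Brightwater, so Yusuf controls Brightwater.
Thornfield and Brightwater and Yusuf together hold 20% + 25% + 26% = 71% of Anchor, so Yusuf controls Anchor.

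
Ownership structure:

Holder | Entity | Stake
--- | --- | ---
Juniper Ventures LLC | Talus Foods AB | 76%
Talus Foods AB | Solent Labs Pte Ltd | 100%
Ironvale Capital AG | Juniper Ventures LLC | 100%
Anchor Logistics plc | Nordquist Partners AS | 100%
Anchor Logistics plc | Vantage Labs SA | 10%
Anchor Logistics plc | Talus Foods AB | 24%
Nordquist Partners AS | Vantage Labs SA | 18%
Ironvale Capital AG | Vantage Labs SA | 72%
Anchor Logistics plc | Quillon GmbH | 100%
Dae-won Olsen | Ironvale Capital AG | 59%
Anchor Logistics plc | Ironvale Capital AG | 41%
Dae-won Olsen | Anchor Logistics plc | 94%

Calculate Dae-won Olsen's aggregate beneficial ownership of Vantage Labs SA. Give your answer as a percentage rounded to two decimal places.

Dae-won reaches Vantage along 4 paths.
Via Anchor → Ironvale: 94% × 41% × 72% = 27.7488%.
Via Ironvale: 59% × 72% = 42.48%.
Via Anchor → Nordquist: 94% × 100% × 18% = 16.92%.
Via Anchor: 94% × 10% = 9.4%.
Total: 27.7488% + 42.48% + 16.92% + 9.4% = 96.5488%.
Rounded: 96.55%.

96.55%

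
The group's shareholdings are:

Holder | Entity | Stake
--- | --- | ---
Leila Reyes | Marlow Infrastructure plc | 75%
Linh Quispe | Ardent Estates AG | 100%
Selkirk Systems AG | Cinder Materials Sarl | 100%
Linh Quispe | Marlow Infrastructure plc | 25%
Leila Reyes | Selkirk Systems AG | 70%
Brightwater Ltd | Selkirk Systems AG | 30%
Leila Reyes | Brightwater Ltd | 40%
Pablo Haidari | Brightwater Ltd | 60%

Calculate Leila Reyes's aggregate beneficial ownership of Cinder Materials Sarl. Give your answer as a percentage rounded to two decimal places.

82.00%

Leila reaches Cinder along 2 paths.
Via Brightwater → Selkirk: 40% × 30% × 100% = 12%.
Via Selkirk: 70% × 100% = 70%.
Total: 12% + 70% = 82%.
Rounded: 82.00%.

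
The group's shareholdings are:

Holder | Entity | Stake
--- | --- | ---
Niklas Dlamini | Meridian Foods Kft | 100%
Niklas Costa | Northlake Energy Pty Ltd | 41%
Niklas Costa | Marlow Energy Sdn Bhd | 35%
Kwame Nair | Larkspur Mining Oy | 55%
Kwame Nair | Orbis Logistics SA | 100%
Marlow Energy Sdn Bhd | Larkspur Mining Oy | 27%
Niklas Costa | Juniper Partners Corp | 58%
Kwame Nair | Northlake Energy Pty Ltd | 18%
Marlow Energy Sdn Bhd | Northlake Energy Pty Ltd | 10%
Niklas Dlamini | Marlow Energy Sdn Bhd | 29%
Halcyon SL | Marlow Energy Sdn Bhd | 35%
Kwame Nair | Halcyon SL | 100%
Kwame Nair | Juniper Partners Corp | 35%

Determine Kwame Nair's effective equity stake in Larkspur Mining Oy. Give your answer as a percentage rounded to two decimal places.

64.45%

Kwame reaches Larkspur along 2 paths.
Direct stake: 55% = 55%.
Via Halcyon → Marlow: 100% × 35% × 27% = 9.45%.
Total: 55% + 9.45% = 64.45%.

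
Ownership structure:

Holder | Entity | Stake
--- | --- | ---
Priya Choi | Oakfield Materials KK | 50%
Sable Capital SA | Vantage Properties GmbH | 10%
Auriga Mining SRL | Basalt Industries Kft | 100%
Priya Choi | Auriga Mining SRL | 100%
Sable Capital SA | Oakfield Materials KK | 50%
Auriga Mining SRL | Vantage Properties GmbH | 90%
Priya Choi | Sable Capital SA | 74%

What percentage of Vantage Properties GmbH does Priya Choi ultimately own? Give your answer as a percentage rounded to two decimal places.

Priya reaches Vantage along 2 paths.
Via Auriga: 100% × 90% = 90%.
Via Sable: 74% × 10% = 7.4%.
Total: 90% + 7.4% = 97.4%.
Rounded: 97.40%.

97.40%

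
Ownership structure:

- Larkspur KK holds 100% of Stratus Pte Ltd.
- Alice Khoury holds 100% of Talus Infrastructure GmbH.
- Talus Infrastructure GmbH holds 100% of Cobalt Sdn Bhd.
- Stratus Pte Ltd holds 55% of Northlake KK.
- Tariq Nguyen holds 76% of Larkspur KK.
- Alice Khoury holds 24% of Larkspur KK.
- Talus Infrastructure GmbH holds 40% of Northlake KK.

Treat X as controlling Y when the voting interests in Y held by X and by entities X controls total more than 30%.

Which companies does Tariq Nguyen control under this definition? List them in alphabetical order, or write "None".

Tariq holds 76% of Larkspur, so Tariq controls Larkspur.
Larkspur holds 100% of Stratus, so Tariq controls Stratus.
Stratus holds 55% of Northlake, so Tariq controls Northlake.
No other company's threshold is met.

Larkspur KK, Northlake KK, Stratus Pte Ltd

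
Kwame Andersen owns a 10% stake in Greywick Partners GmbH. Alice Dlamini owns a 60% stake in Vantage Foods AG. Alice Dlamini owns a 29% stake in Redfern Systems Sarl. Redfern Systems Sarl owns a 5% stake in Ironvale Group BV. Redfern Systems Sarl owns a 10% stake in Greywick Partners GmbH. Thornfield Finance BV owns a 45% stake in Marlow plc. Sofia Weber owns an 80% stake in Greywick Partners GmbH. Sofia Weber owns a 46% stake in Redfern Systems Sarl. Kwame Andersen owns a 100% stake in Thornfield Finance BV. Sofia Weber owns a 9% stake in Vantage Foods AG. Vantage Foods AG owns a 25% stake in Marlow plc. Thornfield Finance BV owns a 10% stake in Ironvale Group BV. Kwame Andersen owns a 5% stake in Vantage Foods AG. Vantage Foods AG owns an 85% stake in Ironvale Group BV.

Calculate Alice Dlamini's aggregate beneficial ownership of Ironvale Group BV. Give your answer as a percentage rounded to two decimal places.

Alice reaches Ironvale along 2 paths.
Via Vantage: 60% × 85% = 51%.
Via Redfern: 29% × 5% = 1.45%.
Total: 51% + 1.45% = 52.45%.

52.45%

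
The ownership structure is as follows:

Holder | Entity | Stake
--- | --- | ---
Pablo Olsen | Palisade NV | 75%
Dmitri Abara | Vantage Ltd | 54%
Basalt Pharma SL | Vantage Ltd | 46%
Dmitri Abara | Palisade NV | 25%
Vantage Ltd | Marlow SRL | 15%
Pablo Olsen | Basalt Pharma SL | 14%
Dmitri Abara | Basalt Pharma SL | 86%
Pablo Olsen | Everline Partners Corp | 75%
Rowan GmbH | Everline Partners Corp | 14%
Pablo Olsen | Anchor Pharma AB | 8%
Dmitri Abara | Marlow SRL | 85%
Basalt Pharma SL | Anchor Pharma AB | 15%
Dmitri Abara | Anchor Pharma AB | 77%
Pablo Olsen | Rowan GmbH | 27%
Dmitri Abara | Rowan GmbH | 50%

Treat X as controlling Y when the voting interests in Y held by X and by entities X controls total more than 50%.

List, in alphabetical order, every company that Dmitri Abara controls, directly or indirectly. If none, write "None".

Anchor Pharma AB, Basalt Pharma SL, Marlow SRL, Vantage Ltd

Dmitri holds 86% of Basalt, so Dmitri controls Basalt.
Basalt and Dmitri together hold 46% + 54% = 100% of Vantage, so Dmitri controls Vantage.
Dmitri and Basalt together hold 77% + 15% = 92% of Anchor, so Dmitri controls Anchor.
Vantage and Dmitri together hold 15% + 85% = 100% of Marlow, so Dmitri controls Marlow.
No other company's threshold is met.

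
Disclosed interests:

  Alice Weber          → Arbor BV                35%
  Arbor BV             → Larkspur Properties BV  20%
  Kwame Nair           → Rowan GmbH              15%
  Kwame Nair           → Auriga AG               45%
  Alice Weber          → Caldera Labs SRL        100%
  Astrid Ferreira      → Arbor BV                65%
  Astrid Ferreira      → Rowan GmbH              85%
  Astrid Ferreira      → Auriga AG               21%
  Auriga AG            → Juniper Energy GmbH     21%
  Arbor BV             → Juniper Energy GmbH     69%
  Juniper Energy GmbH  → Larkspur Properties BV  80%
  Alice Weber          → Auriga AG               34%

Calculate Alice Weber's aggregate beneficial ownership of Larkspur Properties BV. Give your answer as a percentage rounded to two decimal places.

32.03%

Alice reaches Larkspur along 3 paths.
Via Arbor: 35% × 20% = 7%.
Via Auriga → Juniper: 34% × 21% × 80% = 5.712%.
Via Arbor → Juniper: 35% × 69% × 80% = 19.32%.
Total: 7% + 5.712% + 19.32% = 32.032%.
Rounded: 32.03%.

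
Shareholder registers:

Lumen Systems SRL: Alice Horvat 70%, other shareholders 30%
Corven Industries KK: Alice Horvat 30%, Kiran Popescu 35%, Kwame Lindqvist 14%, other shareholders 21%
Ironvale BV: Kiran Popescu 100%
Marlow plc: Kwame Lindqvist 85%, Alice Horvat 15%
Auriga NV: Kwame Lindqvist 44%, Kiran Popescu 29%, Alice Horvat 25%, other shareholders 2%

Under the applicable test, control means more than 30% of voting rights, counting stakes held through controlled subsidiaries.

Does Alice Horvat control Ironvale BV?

Alice holds 70% of Lumen, so Alice controls Lumen.
Neither Alice nor any entity Alice controls holds any voting interest in Ironvale.
So Alice does not control Ironvale.

No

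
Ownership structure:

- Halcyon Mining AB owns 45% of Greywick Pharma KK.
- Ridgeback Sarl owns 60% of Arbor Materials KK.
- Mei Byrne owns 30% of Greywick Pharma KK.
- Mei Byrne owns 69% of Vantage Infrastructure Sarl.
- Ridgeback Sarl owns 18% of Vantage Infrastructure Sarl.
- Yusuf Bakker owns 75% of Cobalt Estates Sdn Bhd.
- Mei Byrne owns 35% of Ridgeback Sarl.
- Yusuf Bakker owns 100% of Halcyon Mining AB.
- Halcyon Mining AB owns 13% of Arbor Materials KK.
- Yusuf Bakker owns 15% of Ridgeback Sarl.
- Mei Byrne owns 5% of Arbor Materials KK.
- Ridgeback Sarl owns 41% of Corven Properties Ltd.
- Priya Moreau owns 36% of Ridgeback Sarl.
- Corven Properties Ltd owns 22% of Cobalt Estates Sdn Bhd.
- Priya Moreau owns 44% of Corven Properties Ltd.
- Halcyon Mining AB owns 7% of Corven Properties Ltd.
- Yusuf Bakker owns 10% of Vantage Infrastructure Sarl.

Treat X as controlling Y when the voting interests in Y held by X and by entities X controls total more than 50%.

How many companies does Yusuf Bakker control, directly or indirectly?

Yusuf holds 100% of Halcyon, so Yusuf controls Halcyon.
Yusuf holds 75% of Cobalt, so Yusuf controls Cobalt.
No other company's threshold is met.
Yusuf controls 2 companies.

2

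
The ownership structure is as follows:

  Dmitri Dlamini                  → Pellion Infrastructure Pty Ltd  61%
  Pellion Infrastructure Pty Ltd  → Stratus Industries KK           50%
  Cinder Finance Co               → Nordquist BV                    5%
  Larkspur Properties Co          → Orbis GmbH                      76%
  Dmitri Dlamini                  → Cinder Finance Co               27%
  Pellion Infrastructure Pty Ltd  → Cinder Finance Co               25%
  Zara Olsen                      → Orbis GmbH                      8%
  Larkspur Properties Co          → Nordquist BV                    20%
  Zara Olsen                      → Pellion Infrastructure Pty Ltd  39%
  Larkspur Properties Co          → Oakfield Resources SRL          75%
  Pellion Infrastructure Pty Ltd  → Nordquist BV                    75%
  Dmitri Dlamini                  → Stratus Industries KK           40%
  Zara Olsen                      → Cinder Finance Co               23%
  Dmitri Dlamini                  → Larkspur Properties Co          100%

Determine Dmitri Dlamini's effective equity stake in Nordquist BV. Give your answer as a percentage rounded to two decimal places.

Dmitri reaches Nordquist along 4 paths.
Via Pellion: 61% × 75% = 45.75%.
Via Larkspur: 100% × 20% = 20%.
Via Pellion → Cinder: 61% × 25% × 5% = 0.7625%.
Via Cinder: 27% × 5% = 1.35%.
Total: 45.75% + 20% + 0.7625% + 1.35% = 67.8625%.
Rounded: 67.86%.

67.86%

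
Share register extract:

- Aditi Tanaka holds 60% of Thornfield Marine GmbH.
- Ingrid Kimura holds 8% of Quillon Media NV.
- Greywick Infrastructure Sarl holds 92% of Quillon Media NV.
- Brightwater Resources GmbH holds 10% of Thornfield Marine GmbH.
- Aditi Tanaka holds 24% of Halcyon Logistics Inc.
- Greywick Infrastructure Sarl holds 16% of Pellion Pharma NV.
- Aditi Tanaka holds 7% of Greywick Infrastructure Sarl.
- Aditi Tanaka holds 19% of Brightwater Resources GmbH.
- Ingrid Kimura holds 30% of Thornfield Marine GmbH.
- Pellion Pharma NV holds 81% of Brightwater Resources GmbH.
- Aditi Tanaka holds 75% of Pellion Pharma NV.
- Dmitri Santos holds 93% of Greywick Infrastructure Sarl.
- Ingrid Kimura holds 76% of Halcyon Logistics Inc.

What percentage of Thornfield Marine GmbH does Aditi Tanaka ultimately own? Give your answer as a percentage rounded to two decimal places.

68.07%

Aditi reaches Thornfield along 4 paths.
Via Greywick → Pellion → Brightwater: 7% × 16% × 81% × 10% = 0.09072%.
Via Pellion → Brightwater: 75% × 81% × 10% = 6.075%.
Via Brightwater: 19% × 10% = 1.9%.
Direct stake: 60% = 60%.
Total: 0.09072% + 6.075% + 1.9% + 60% = 68.06572%.
Rounded: 68.07%.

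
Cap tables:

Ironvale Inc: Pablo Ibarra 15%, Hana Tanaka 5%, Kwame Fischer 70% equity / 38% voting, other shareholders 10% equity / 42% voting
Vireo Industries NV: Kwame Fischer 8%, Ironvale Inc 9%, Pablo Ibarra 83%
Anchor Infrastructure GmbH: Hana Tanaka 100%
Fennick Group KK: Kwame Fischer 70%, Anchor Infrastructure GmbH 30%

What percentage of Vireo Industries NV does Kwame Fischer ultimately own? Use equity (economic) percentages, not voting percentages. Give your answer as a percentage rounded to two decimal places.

14.30%

Kwame reaches Vireo along 2 paths.
Direct stake: 8% = 8%.
Via Ironvale: 70% × 9% = 6.3%.
Total: 8% + 6.3% = 14.3%.
Rounded: 14.30%.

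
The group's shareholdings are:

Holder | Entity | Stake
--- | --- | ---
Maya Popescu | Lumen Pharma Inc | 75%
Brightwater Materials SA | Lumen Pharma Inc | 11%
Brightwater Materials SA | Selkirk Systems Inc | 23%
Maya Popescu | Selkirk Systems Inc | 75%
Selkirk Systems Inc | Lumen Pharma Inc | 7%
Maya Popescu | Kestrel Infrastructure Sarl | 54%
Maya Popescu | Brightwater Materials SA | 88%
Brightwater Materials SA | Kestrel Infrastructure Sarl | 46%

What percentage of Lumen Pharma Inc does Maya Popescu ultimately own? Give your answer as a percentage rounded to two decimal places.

Maya reaches Lumen along 4 paths.
Via Brightwater: 88% × 11% = 9.68%.
Via Selkirk: 75% × 7% = 5.25%.
Via Brightwater → Selkirk: 88% × 23% × 7% = 1.4168%.
Direct stake: 75% = 75%.
Total: 9.68% + 5.25% + 1.4168% + 75% = 91.3468%.
Rounded: 91.35%.

91.35%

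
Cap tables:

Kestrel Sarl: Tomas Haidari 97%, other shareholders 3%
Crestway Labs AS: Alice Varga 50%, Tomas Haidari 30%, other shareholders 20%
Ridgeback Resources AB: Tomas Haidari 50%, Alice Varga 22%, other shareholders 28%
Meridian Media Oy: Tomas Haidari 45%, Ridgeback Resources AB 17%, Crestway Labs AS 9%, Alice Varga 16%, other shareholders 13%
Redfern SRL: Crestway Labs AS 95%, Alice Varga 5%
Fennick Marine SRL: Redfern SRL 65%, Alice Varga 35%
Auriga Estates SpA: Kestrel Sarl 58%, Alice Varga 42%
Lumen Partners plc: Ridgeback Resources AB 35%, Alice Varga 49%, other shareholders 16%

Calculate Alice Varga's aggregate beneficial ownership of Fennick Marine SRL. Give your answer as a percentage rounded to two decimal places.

69.13%

Alice reaches Fennick along 3 paths.
Via Crestway → Redfern: 50% × 95% × 65% = 30.875%.
Via Redfern: 5% × 65% = 3.25%.
Direct stake: 35% = 35%.
Total: 30.875% + 3.25% + 35% = 69.125%.
Rounded: 69.13%.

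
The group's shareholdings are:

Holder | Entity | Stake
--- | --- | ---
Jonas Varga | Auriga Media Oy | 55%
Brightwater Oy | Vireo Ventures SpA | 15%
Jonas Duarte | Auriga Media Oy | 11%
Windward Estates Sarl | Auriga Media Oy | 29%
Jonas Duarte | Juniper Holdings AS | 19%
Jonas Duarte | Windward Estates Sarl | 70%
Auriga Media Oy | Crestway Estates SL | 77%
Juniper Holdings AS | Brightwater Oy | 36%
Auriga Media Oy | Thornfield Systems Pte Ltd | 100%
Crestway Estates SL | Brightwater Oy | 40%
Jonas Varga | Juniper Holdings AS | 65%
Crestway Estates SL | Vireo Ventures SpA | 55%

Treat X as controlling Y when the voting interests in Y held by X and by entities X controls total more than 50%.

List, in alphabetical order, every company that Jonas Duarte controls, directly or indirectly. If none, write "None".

Jonas Duarte holds 70% of Windward, so Jonas Duarte controls Windward.
No other company's threshold is met.

Windward Estates Sarl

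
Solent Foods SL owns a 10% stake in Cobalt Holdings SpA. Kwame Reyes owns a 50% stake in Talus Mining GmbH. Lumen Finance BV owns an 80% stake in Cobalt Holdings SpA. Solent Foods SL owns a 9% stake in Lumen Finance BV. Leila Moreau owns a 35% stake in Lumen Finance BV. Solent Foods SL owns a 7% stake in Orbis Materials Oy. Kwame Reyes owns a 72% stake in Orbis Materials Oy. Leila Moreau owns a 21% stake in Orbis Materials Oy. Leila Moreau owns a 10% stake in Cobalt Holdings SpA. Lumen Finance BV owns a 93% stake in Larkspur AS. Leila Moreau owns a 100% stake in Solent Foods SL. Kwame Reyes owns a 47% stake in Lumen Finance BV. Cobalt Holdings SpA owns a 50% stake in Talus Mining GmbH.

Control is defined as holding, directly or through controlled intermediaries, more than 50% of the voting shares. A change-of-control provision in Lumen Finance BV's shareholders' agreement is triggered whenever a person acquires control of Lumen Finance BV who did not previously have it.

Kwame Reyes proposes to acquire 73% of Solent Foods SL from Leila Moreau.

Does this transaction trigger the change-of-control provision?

The purchase adds only to Kwame's holdings (Leila's stake shrinks), so Kwame is the only person who could newly come to control Lumen.
Kwame holds 72% of Orbis, so Kwame controls Orbis.
In Lumen, Kwame's side holds only 47%, not > 50%.
So before the transaction, Kwame does not control Lumen.
After the purchase, Kwame holds 73% of Solent directly, and Leila's stake falls to 27%.
Kwame holds 73% of Solent, so Kwame controls Solent.
Solent and Kwame together hold 9% + 47% = 56% of Lumen, so Kwame controls Lumen.
Kwame did not control Lumen before and does after, so the clause is triggered.

Yes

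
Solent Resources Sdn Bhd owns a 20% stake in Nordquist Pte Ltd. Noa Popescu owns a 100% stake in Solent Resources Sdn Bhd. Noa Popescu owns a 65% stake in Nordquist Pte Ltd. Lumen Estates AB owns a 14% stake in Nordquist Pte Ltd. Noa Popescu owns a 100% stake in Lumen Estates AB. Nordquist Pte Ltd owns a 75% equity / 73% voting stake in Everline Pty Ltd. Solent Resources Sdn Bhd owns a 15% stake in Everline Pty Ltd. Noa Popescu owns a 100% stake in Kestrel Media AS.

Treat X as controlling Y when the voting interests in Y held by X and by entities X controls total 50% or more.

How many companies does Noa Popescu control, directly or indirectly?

Noa holds 100% of Solent, so Noa controls Solent.
Noa holds 100% of Kestrel, so Noa controls Kestrel.
Noa holds 100% of Lumen, so Noa controls Lumen.
Lumen and Noa and Solent together hold 14% + 65% + 20% = 99% of Nordquist, so Noa controls Nordquist.
Nordquist and Solent together hold 73% + 15% = 88% of Everline, so Noa controls Everline.
Noa controls 5 companies.

5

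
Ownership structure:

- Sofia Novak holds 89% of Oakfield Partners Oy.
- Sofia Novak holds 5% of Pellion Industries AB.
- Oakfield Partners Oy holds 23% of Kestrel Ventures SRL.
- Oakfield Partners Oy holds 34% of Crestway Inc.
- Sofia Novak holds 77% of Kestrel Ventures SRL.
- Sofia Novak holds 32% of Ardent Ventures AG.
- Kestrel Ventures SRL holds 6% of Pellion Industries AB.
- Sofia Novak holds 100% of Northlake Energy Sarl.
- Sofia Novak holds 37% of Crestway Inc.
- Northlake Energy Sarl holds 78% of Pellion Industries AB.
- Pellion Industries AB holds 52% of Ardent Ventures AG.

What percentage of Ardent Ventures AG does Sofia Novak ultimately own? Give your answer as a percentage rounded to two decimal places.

Sofia reaches Ardent along 5 paths.
Direct stake: 32% = 32%.
Via Kestrel → Pellion: 77% × 6% × 52% = 2.4024%.
Via Oakfield → Kestrel → Pellion: 89% × 23% × 6% × 52% = 0.638664%.
Via Northlake → Pellion: 100% × 78% × 52% = 40.56%.
Via Pellion: 5% × 52% = 2.6%.
Total: 32% + 2.4024% + 0.638664% + 40.56% + 2.6% = 78.201064%.
Rounded: 78.20%.

78.20%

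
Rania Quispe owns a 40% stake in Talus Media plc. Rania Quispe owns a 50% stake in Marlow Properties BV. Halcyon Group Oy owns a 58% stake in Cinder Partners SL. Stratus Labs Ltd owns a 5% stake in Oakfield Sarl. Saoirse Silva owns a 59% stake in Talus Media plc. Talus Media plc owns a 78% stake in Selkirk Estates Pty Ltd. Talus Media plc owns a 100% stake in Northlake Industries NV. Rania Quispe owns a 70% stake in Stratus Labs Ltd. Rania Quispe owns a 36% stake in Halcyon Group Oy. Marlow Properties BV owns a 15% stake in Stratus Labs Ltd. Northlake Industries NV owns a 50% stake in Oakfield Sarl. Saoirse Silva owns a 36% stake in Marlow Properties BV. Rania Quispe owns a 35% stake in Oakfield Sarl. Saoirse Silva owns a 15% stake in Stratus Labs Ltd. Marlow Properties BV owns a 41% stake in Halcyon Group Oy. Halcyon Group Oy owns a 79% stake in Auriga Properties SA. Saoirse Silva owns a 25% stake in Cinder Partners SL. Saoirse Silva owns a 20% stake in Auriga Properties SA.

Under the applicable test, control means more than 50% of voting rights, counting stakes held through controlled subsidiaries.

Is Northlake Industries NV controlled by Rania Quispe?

No

Rania holds 70% of Stratus, so Rania controls Stratus.
Neither Rania nor any entity Rania controls holds any voting interest in Northlake.
So Rania does not control Northlake.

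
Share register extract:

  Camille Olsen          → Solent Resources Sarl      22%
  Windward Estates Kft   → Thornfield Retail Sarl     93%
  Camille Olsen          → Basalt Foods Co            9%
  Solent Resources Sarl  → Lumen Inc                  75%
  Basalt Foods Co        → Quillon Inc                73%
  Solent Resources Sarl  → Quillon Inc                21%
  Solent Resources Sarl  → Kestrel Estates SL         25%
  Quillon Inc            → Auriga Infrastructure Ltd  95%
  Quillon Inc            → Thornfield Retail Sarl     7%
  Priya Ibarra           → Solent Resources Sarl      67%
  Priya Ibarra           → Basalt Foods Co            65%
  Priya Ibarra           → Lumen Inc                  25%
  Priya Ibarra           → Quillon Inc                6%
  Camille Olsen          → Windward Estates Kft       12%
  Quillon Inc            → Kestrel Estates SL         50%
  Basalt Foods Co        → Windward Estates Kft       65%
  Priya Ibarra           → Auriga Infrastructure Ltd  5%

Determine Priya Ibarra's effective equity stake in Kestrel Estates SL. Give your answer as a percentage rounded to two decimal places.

50.51%

Priya reaches Kestrel along 4 paths.
Via Basalt → Quillon: 65% × 73% × 50% = 23.725%.
Via Solent → Quillon: 67% × 21% × 50% = 7.035%.
Via Quillon: 6% × 50% = 3%.
Via Solent: 67% × 25% = 16.75%.
Total: 23.725% + 7.035% + 3% + 16.75% = 50.51%.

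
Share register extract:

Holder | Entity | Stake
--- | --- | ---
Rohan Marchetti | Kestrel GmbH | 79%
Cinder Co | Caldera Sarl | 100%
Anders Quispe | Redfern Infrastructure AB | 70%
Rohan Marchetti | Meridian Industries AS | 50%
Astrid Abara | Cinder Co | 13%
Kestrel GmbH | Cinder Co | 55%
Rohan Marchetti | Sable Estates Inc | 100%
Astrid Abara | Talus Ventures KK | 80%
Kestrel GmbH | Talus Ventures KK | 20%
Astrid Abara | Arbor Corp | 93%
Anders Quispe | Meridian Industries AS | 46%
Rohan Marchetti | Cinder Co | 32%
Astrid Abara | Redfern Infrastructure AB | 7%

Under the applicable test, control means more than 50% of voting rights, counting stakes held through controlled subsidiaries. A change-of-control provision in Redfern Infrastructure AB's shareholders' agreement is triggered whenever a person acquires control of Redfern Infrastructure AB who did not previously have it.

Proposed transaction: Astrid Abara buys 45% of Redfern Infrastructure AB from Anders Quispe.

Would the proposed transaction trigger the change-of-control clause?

The purchase adds only to Astrid's holdings (Anders's stake shrinks), so Astrid is the only person who could newly come to control Redfern.
Astrid holds 80% of Talus, so Astrid controls Talus.
Astrid holds 93% of Arbor, so Astrid controls Arbor.
In Redfern, Astrid's side holds only 7%, not > 50%.
So before the transaction, Astrid does not control Redfern.
After the purchase, Astrid's direct stake in Redfern rises to 7% + 45% = 52%, and Anders's stake falls to 25%.
Astrid holds 52% of Redfern, so Astrid controls Redfern.
Astrid did not control Redfern before and does after, so the clause is triggered.

Yes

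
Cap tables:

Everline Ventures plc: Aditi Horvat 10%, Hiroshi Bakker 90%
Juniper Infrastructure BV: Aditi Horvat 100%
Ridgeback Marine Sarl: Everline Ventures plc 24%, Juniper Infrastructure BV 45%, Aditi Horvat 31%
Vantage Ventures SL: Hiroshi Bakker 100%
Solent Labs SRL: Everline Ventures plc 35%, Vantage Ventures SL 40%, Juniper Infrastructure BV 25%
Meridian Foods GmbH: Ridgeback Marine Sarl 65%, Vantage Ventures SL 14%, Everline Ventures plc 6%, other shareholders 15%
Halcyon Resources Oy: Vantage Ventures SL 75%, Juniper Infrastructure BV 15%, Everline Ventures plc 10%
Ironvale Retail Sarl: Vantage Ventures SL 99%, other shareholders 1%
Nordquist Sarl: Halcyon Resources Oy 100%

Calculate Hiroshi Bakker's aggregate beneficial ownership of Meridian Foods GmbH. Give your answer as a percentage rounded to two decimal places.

Hiroshi reaches Meridian along 3 paths.
Via Everline → Ridgeback: 90% × 24% × 65% = 14.04%.
Via Vantage: 100% × 14% = 14%.
Via Everline: 90% × 6% = 5.4%.
Total: 14.04% + 14% + 5.4% = 33.44%.

33.44%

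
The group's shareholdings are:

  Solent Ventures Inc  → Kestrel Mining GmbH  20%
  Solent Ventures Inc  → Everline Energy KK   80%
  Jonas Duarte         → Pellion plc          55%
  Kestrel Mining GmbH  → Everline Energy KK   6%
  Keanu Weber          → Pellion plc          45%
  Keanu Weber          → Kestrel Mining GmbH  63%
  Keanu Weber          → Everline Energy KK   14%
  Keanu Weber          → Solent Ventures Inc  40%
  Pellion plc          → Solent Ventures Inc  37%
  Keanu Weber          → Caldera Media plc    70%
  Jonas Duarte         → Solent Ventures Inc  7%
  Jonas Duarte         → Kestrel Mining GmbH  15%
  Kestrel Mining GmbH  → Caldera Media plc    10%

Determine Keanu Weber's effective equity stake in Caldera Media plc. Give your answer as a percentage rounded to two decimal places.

77.43%

Keanu reaches Caldera along 4 paths.
Direct stake: 70% = 70%.
Via Kestrel: 63% × 10% = 6.3%.
Via Pellion → Solent → Kestrel: 45% × 37% × 20% × 10% = 0.333%.
Via Solent → Kestrel: 40% × 20% × 10% = 0.8%.
Total: 70% + 6.3% + 0.333% + 0.8% = 77.433%.
Rounded: 77.43%.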